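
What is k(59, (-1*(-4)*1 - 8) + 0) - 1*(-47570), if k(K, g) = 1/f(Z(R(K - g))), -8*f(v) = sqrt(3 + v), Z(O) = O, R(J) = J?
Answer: 47570 - 4*sqrt(66)/33 ≈ 47569.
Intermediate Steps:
f(v) = -sqrt(3 + v)/8
k(K, g) = -8/sqrt(3 + K - g) (k(K, g) = 1/(-sqrt(3 + (K - g))/8) = 1/(-sqrt(3 + K - g)/8) = -8/sqrt(3 + K - g))
k(59, (-1*(-4)*1 - 8) + 0) - 1*(-47570) = -8/sqrt(3 + 59 - ((-1*(-4)*1 - 8) + 0)) - 1*(-47570) = -8/sqrt(3 + 59 - ((4*1 - 8) + 0)) + 47570 = -8/sqrt(3 + 59 - ((4 - 8) + 0)) + 47570 = -8/sqrt(3 + 59 - (-4 + 0)) + 47570 = -8/sqrt(3 + 59 - 1*(-4)) + 47570 = -8/sqrt(3 + 59 + 4) + 47570 = -4*sqrt(66)/33 + 47570 = 47570 - 4*sqrt(66)/33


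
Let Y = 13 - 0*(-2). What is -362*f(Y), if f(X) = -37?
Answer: 13394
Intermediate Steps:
Y = 13 (Y = 13 - 1*0 = 13 + 0 = 13)
-362*f(Y) = -362*(-37) = 13394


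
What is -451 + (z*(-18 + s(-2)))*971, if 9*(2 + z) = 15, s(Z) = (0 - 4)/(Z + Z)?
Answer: 15154/3 ≈ 5051.3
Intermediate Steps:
s(Z) = -2/Z (s(Z) = -4*1/(2*Z) = -2/Z)
z = -⅓ (z = -2 + (⅑)*15 = -2 + 5/3 = -⅓ ≈ -0.33333)
-451 + (z*(-18 + s(-2)))*971 = -451 - (-18 - 2/(-2))/3*971 = -451 - (-18 - 2*(-½))/3*971 = -451 - (-18 + 1)/3*971 = -451 - ⅓*(-17)*971 = -451 + (17/3)*971 = -451 + 16507/3 = 15154/3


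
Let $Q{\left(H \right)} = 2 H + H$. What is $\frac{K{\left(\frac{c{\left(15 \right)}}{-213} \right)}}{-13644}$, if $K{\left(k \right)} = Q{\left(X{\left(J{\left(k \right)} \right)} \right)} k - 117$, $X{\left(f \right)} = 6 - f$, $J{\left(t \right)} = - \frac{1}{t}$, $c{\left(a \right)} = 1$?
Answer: $\frac{225}{26909} \approx 0.0083615$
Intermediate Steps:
$Q{\left(H \right)} = 3 H$
$K{\left(k \right)} = -117 + k \left(18 + \frac{3}{k}\right)$ ($K{\left(k \right)} = 3 \left(6 - - \frac{1}{k}\right) k - 117 = 3 \left(6 + \frac{1}{k}\right) k - 117 = \left(18 + \frac{3}{k}\right) k - 117 = k \left(18 + \frac{3}{k}\right) - 117 = -117 + k \left(18 + \frac{3}{k}\right)$)
$\frac{K{\left(\frac{c{\left(15 \right)}}{-213} \right)}}{-13644} = \frac{-114 + 18 \cdot 1 \frac{1}{-213}}{-13644} = \left(-114 + 18 \cdot 1 \left(- \frac{1}{213}\right)\right) \left(- \frac{1}{13644}\right) = \left(-114 + 18 \left(- \frac{1}{213}\right)\right) \left(- \frac{1}{13644}\right) = \left(-114 - \frac{6}{71}\right) \left(- \frac{1}{13644}\right) = \left(- \frac{8100}{71}\right) \left(- \frac{1}{13644}\right) = \frac{225}{26909}$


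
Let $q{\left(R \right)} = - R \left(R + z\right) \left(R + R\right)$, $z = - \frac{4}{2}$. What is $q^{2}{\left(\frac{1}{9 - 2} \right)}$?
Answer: $\frac{676}{117649} \approx 0.0057459$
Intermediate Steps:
$z = -2$ ($z = \left(-4\right) \frac{1}{2} = -2$)
$q{\left(R \right)} = - 2 R^{2} \left(-2 + R\right)$ ($q{\left(R \right)} = - R \left(R - 2\right) \left(R + R\right) = - R \left(-2 + R\right) 2 R = - R 2 R \left(-2 + R\right) = - 2 R^{2} \left(-2 + R\right)$)
$q^{2}{\left(\frac{1}{9 - 2} \right)} = \left(2 \left(\frac{1}{9 - 2}\right)^{2} \left(2 - \frac{1}{9 - 2}\right)\right)^{2} = \left(2 \left(\frac{1}{7}\right)^{2} \left(2 - \frac{1}{7}\right)\right)^{2} = \left(\frac{2 \left(2 - \frac{1}{7}\right)}{49}\right)^{2} = \left(2 \cdot \frac{1}{49} \left(2 - \frac{1}{7}\right)\right)^{2} = \left(2 \cdot \frac{1}{49} \cdot \frac{13}{7}\right)^{2} = \left(\frac{26}{343}\right)^{2} = \frac{676}{117649}$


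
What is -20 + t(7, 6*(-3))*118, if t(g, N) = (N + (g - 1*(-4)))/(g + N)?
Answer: 606/11 ≈ 55.091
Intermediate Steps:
t(g, N) = (4 + N + g)/(N + g) (t(g, N) = (N + (g + 4))/(N + g) = (N + (4 + g))/(N + g) = (4 + N + g)/(N + g))
-20 + t(7, 6*(-3))*118 = -20 + ((4 + 6*(-3) + 7)/(6*(-3) + 7))*118 = -20 + ((4 - 18 + 7)/(-18 + 7))*118 = -20 + (-7/(-11))*118 = -20 - 1/11*(-7)*118 = -20 + (7/11)*118 = -20 + 826/11 = 606/11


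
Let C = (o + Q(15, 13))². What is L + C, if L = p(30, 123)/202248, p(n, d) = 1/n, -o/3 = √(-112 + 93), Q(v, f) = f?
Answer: -12134879/6067440 - 78*I*√19 ≈ -2.0 - 339.99*I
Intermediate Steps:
o = -3*I*√19 (o = -3*√(-112 + 93) = -3*I*√19 ≈ -13.077*I)
L = 1/6067440 (L = 1/(30*202248) = (1/30)*(1/202248) = 1/6067440 ≈ 1.6481e-7)
C = (13 - 3*I*√19)² (C = (-3*I*√19 + 13)² = (13 - 3*I*√19)² ≈ -2.0 - 339.99*I)
L + C = 1/6067440 + (13 - 3*I*√19)²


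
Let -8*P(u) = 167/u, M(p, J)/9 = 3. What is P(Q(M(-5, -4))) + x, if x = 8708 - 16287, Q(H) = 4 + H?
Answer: -1879759/248 ≈ -7579.7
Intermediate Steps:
M(p, J) = 27 (M(p, J) = 9*3 = 27)
P(u) = -167/(8*u)
x = -7579
P(Q(M(-5, -4))) + x = -167/(8*(4 + 27)) - 7579 = -167/8/31 - 7579 = -167/8*1/31 - 7579 = -167/248 - 7579 = -1879759/248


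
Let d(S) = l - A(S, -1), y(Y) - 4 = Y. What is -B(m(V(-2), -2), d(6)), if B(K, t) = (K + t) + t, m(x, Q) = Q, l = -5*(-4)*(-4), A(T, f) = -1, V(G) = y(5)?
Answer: 160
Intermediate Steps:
y(Y) = 4 + Y
V(G) = 9 (V(G) = 4 + 5 = 9)
l = -80 (l = 20*(-4) = -80)
d(S) = -79 (d(S) = -80 - 1*(-1) = -80 + 1 = -79)
B(K, t) = K + 2*t
-B(m(V(-2), -2), d(6)) = -(-2 + 2*(-79)) = -(-2 - 158) = -1*(-160) = 160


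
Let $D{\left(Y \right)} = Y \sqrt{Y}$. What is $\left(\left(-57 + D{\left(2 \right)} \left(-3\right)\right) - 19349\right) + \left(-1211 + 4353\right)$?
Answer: $-16264 - 6 \sqrt{2} \approx -16272.0$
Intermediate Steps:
$D{\left(Y \right)} = Y^{\frac{3}{2}}$
$\left(\left(-57 + D{\left(2 \right)} \left(-3\right)\right) - 19349\right) + \left(-1211 + 4353\right) = \left(\left(-57 + 2^{\frac{3}{2}} \left(-3\right)\right) - 19349\right) + \left(-1211 + 4353\right) = \left(\left(-57 + 2 \sqrt{2} \left(-3\right)\right) - 19349\right) + 3142 = \left(\left(-57 - 6 \sqrt{2}\right) - 19349\right) + 3142 = \left(-19406 - 6 \sqrt{2}\right) + 3142 = -16264 - 6 \sqrt{2}$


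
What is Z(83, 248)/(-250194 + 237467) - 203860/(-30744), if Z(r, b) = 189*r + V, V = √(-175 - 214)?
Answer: 528061273/97819722 - I*√389/12727 ≈ 5.3983 - 0.0015497*I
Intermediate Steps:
V = I*√389 (V = √(-389) = I*√389 ≈ 19.723*I)
Z(r, b) = 189*r + I*√389
Z(83, 248)/(-250194 + 237467) - 203860/(-30744) = (189*83 + I*√389)/(-250194 + 237467) - 203860/(-30744) = (15687 + I*√389)/(-12727) - 203860*(-1/30744) = (15687 + I*√389)*(-1/12727) + 50965/7686 = (-15687/12727 - I*√389/12727) + 50965/7686 = 528061273/97819722 - I*√389/12727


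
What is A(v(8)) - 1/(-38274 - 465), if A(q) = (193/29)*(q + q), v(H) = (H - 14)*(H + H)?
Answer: -1435512355/1123431 ≈ -1277.8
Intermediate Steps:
v(H) = 2*H*(-14 + H) (v(H) = (-14 + H)*(2*H) = 2*H*(-14 + H))
A(q) = 386*q/29 (A(q) = (193*(1/29))*(2*q) = 193*(2*q)/29 = 386*q/29)
A(v(8)) - 1/(-38274 - 465) = 386*(2*8*(-14 + 8))/29 - 1/(-38274 - 465) = 386*(2*8*(-6))/29 - 1/(-38739) = (386/29)*(-96) - 1*(-1/38739) = -37056/29 + 1/38739 = -1435512355/1123431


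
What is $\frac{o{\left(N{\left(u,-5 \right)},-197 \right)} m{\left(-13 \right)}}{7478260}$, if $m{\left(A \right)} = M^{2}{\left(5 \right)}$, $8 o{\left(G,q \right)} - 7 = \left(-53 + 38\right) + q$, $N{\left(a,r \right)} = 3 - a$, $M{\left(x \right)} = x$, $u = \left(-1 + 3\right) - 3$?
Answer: $- \frac{1025}{11965216} \approx -8.5665 \cdot 10^{-5}$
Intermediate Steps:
$u = -1$ ($u = 2 - 3 = -1$)
$o{\left(G,q \right)} = -1 + \frac{q}{8}$ ($o{\left(G,q \right)} = \frac{7}{8} + \frac{\left(-53 + 38\right) + q}{8} = \frac{7}{8} + \frac{-15 + q}{8} = \frac{7}{8} + \left(- \frac{15}{8} + \frac{q}{8}\right) = -1 + \frac{q}{8}$)
$m{\left(A \right)} = 25$ ($m{\left(A \right)} = 5^{2} = 25$)
$\frac{o{\left(N{\left(u,-5 \right)},-197 \right)} m{\left(-13 \right)}}{7478260} = \frac{\left(-1 + \frac{1}{8} \left(-197\right)\right) 25}{7478260} = \left(-1 - \frac{197}{8}\right) 25 \cdot \frac{1}{7478260} = \left(- \frac{205}{8}\right) 25 \cdot \frac{1}{7478260} = \left(- \frac{5125}{8}\right) \frac{1}{7478260} = - \frac{1025}{11965216}$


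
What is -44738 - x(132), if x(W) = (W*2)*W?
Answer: -79586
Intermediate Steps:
x(W) = 2*W**2 (x(W) = (2*W)*W = 2*W**2)
-44738 - x(132) = -44738 - 2*132**2 = -44738 - 2*17424 = -44738 - 1*34848 = -44738 - 34848 = -79586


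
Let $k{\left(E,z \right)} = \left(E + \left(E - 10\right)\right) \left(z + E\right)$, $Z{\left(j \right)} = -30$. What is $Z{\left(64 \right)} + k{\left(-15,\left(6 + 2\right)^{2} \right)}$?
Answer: $-1990$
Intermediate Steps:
$k{\left(E,z \right)} = \left(-10 + 2 E\right) \left(E + z\right)$ ($k{\left(E,z \right)} = \left(E + \left(-10 + E\right)\right) \left(E + z\right) = \left(-10 + 2 E\right) \left(E + z\right)$)
$Z{\left(64 \right)} + k{\left(-15,\left(6 + 2\right)^{2} \right)} = -30 + \left(\left(-10\right) \left(-15\right) - 10 \left(6 + 2\right)^{2} + 2 \left(-15\right)^{2} + 2 \left(-15\right) \left(6 + 2\right)^{2}\right) = -30 + \left(150 - 10 \cdot 8^{2} + 2 \cdot 225 + 2 \left(-15\right) 8^{2}\right) = -30 + \left(150 - 640 + 450 + 2 \left(-15\right) 64\right) = -30 + \left(150 - 640 + 450 - 1920\right) = -30 - 1960 = -1990$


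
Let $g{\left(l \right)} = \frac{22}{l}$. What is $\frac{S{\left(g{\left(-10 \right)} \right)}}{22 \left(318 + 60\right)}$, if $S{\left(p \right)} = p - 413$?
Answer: $- \frac{173}{3465} \approx -0.049928$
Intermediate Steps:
$S{\left(p \right)} = -413 + p$
$\frac{S{\left(g{\left(-10 \right)} \right)}}{22 \left(318 + 60\right)} = \frac{-413 + \frac{22}{-10}}{22 \left(318 + 60\right)} = \frac{-413 + 22 \left(- \frac{1}{10}\right)}{22 \cdot 378} = \frac{-413 - \frac{11}{5}}{8316} = \left(- \frac{2076}{5}\right) \frac{1}{8316} = - \frac{173}{3465}$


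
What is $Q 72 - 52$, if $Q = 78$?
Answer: $5564$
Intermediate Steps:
$Q 72 - 52 = 78 \cdot 72 - 52 = 5616 - 52 = 5564$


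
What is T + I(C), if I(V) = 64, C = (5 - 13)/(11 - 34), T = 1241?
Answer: 1305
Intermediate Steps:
C = 8/23 (C = -8/(-23) = -8*(-1/23) = 8/23 ≈ 0.34783)
T + I(C) = 1241 + 64 = 1305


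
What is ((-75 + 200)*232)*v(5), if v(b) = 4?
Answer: 116000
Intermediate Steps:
((-75 + 200)*232)*v(5) = ((-75 + 200)*232)*4 = (125*232)*4 = 29000*4 = 116000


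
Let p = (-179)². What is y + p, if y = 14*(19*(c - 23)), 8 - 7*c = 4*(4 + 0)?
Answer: 25619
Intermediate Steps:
c = -8/7 (c = 8/7 - 4*(4 + 0)/7 = 8/7 - 4*4/7 = 8/7 - ⅐*16 = 8/7 - 16/7 = -8/7 ≈ -1.1429)
p = 32041
y = -6422 (y = 14*(19*(-8/7 - 23)) = 14*(19*(-169/7)) = 14*(-3211/7) = -6422)
y + p = -6422 + 32041 = 25619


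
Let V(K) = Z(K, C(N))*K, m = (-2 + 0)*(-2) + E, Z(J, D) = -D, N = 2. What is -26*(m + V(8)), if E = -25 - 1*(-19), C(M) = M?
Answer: 468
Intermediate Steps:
E = -6 (E = -25 + 19 = -6)
m = -2 (m = (-2 + 0)*(-2) - 6 = -2*(-2) - 6 = 4 - 6 = -2)
V(K) = -2*K (V(K) = (-1*2)*K = -2*K)
-26*(m + V(8)) = -26*(-2 - 2*8) = -26*(-2 - 16) = -26*(-18) = 468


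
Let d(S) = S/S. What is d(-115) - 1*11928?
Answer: -11927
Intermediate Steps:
d(S) = 1
d(-115) - 1*11928 = 1 - 1*11928 = 1 - 11928 = -11927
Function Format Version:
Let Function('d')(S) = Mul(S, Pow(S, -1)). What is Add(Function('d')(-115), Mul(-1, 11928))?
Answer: -11927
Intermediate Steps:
Function('d')(S) = 1
Add(Function('d')(-115), Mul(-1, 11928)) = Add(1, Mul(-1, 11928)) = Add(1, -11928) = -11927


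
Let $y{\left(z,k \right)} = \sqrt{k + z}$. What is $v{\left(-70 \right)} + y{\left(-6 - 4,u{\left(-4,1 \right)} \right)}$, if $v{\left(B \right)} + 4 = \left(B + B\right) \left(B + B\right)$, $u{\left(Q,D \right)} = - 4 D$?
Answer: $19596 + i \sqrt{14} \approx 19596.0 + 3.7417 i$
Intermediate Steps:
$v{\left(B \right)} = -4 + 4 B^{2}$ ($v{\left(B \right)} = -4 + \left(B + B\right) \left(B + B\right) = -4 + 2 B 2 B = -4 + 4 B^{2}$)
$v{\left(-70 \right)} + y{\left(-6 - 4,u{\left(-4,1 \right)} \right)} = \left(-4 + 4 \left(-70\right)^{2}\right) + \sqrt{\left(-4\right) 1 - 10} = \left(-4 + 4 \cdot 4900\right) + \sqrt{-4 - 10} = \left(-4 + 19600\right) + \sqrt{-4 - 10} = 19596 + \sqrt{-14} = 19596 + i \sqrt{14}$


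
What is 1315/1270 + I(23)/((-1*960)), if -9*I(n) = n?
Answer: 1139081/1097280 ≈ 1.0381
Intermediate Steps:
I(n) = -n/9
1315/1270 + I(23)/((-1*960)) = 1315/1270 + (-1/9*23)/((-1*960)) = 1315*(1/1270) - 23/9/(-960) = 263/254 - 23/9*(-1/960) = 263/254 + 23/8640 = 1139081/1097280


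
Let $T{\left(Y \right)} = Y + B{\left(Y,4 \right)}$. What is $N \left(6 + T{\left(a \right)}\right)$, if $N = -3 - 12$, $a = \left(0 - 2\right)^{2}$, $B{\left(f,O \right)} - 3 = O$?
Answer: $-255$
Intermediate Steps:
$B{\left(f,O \right)} = 3 + O$
$a = 4$ ($a = \left(-2\right)^{2} = 4$)
$T{\left(Y \right)} = 7 + Y$ ($T{\left(Y \right)} = Y + \left(3 + 4\right) = Y + 7 = 7 + Y$)
$N = -15$ ($N = -3 - 12 = -15$)
$N \left(6 + T{\left(a \right)}\right) = - 15 \left(6 + \left(7 + 4\right)\right) = - 15 \left(6 + 11\right) = \left(-15\right) 17 = -255$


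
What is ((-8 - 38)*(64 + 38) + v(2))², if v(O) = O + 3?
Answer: 21967969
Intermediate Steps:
v(O) = 3 + O
((-8 - 38)*(64 + 38) + v(2))² = ((-8 - 38)*(64 + 38) + (3 + 2))² = (-46*102 + 5)² = (-4692 + 5)² = (-4687)² = 21967969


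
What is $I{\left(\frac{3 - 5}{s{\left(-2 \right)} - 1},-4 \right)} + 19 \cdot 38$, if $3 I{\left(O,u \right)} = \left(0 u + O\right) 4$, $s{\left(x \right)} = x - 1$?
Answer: $\frac{2168}{3} \approx 722.67$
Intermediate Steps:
$s{\left(x \right)} = -1 + x$ ($s{\left(x \right)} = x - 1 = -1 + x$)
$I{\left(O,u \right)} = \frac{4 O}{3}$ ($I{\left(O,u \right)} = \frac{\left(0 u + O\right) 4}{3} = \frac{\left(0 + O\right) 4}{3} = \frac{O 4}{3} = \frac{4 O}{3}$)
$I{\left(\frac{3 - 5}{s{\left(-2 \right)} - 1},-4 \right)} + 19 \cdot 38 = \frac{4 \frac{3 - 5}{\left(-1 - 2\right) - 1}}{3} + 19 \cdot 38 = \frac{4 \left(- \frac{2}{-3 - 1}\right)}{3} + 722 = \frac{4 \left(- \frac{2}{-4}\right)}{3} + 722 = \frac{4 \left(\left(-2\right) \left(- \frac{1}{4}\right)\right)}{3} + 722 = \frac{4}{3} \cdot \frac{1}{2} + 722 = \frac{2}{3} + 722 = \frac{2168}{3}$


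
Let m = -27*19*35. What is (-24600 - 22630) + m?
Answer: -65185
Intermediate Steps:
m = -17955 (m = -513*35 = -17955)
(-24600 - 22630) + m = (-24600 - 22630) - 17955 = -47230 - 17955 = -65185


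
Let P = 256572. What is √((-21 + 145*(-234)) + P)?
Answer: √222621 ≈ 471.83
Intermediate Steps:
√((-21 + 145*(-234)) + P) = √((-21 + 145*(-234)) + 256572) = √((-21 - 33930) + 256572) = √(-33951 + 256572) = √222621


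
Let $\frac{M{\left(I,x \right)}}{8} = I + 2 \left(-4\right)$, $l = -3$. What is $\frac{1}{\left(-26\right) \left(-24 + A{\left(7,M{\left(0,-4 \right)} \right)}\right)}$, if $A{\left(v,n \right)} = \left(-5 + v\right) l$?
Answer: $\frac{1}{780} \approx 0.0012821$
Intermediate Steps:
$M{\left(I,x \right)} = -64 + 8 I$ ($M{\left(I,x \right)} = 8 \left(I + 2 \left(-4\right)\right) = 8 \left(I - 8\right) = 8 \left(-8 + I\right) = -64 + 8 I$)
$A{\left(v,n \right)} = 15 - 3 v$ ($A{\left(v,n \right)} = \left(-5 + v\right) \left(-3\right) = 15 - 3 v$)
$\frac{1}{\left(-26\right) \left(-24 + A{\left(7,M{\left(0,-4 \right)} \right)}\right)} = \frac{1}{\left(-26\right) \left(-24 + \left(15 - 21\right)\right)} = \frac{1}{\left(-26\right) \left(-24 - 6\right)} = \frac{1}{\left(-26\right) \left(-30\right)} = \frac{1}{780}$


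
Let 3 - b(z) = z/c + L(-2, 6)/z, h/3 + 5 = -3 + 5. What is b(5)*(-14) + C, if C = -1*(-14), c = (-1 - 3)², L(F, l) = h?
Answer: -1953/40 ≈ -48.825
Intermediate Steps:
h = -9 (h = -15 + 3*(-3 + 5) = -15 + 3*2 = -15 + 6 = -9)
L(F, l) = -9
c = 16 (c = (-4)² = 16)
b(z) = 3 + 9/z - z/16 (b(z) = 3 - (z/16 - 9/z) = 3 - (-9/z + z/16) = 3 + (9/z - z/16) = 3 + 9/z - z/16)
C = 14
b(5)*(-14) + C = (3 + 9/5 - 1/16*5)*(-14) + 14 = (3 + 9*(⅕) - 5/16)*(-14) + 14 = (3 + 9/5 - 5/16)*(-14) + 14 = (359/80)*(-14) + 14 = -2513/40 + 14 = -1953/40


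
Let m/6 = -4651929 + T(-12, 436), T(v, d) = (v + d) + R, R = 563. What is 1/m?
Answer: -1/27905652 ≈ -3.5835e-8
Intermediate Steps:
T(v, d) = 563 + d + v (T(v, d) = (v + d) + 563 = (d + v) + 563 = 563 + d + v)
m = -27905652 (m = 6*(-4651929 + (563 + 436 - 12)) = 6*(-4651929 + 987) = 6*(-4650942) = -27905652)
1/m = 1/(-27905652) = -1/27905652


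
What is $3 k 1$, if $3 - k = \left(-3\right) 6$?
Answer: $63$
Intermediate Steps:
$k = 21$ ($k = 3 - \left(-3\right) 6 = 3 - -18 = 3 + 18 = 21$)
$3 k 1 = 3 \cdot 21 \cdot 1 = 63 \cdot 1 = 63$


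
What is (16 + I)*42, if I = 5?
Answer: 882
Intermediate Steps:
(16 + I)*42 = (16 + 5)*42 = 21*42 = 882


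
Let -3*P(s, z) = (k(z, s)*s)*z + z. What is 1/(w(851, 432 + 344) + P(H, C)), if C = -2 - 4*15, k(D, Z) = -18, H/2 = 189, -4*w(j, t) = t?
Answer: -3/422368 ≈ -7.1028e-6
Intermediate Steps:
w(j, t) = -t/4
H = 378 (H = 2*189 = 378)
C = -62 (C = -2 - 60 = -62)
P(s, z) = -z/3 + 6*s*z (P(s, z) = -((-18*s)*z + z)/3 = -(-18*s*z + z)/3 = -(z - 18*s*z)/3 = -z/3 + 6*s*z)
1/(w(851, 432 + 344) + P(H, C)) = 1/(-(432 + 344)/4 + (⅓)*(-62)*(-1 + 18*378)) = 1/(-¼*776 + (⅓)*(-62)*(-1 + 6804)) = 1/(-194 + (⅓)*(-62)*6803) = 1/(-194 - 421786/3) = 1/(-422368/3) = -3/422368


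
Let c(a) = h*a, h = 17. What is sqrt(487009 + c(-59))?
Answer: sqrt(486006) ≈ 697.14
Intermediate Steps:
c(a) = 17*a
sqrt(487009 + c(-59)) = sqrt(487009 + 17*(-59)) = sqrt(487009 - 1003) = sqrt(486006)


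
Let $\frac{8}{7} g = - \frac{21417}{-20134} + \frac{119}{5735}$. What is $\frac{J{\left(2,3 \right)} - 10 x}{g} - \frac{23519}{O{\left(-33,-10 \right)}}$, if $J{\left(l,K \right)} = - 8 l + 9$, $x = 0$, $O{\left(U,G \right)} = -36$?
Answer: $\frac{2911851664759}{4508007876} \approx 645.93$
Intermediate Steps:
$J{\left(l,K \right)} = 9 - 8 l$
$g = \frac{876557087}{923747920}$ ($g = \frac{7 \left(- \frac{21417}{-20134} + \frac{119}{5735}\right)}{8} = \frac{7 \left(\left(-21417\right) \left(- \frac{1}{20134}\right) + 119 \cdot \frac{1}{5735}\right)}{8} = \frac{7 \left(\frac{21417}{20134} + \frac{119}{5735}\right)}{8} = \frac{7}{8} \cdot \frac{125222441}{115468490} = \frac{876557087}{923747920} \approx 0.94891$)
$\frac{J{\left(2,3 \right)} - 10 x}{g} - \frac{23519}{O{\left(-33,-10 \right)}} = \frac{\left(9 - 16\right) - 0}{\frac{876557087}{923747920}} - \frac{23519}{-36} = \left(\left(9 - 16\right) + 0\right) \frac{923747920}{876557087} - - \frac{23519}{36} = \left(-7 + 0\right) \frac{923747920}{876557087} + \frac{23519}{36} = \left(-7\right) \frac{923747920}{876557087} + \frac{23519}{36} = - \frac{923747920}{125222441} + \frac{23519}{36} = \frac{2911851664759}{4508007876}$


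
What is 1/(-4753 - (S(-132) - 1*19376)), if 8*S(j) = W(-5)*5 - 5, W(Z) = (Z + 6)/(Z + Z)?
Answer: 16/233979 ≈ 6.8382e-5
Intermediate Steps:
W(Z) = (6 + Z)/(2*Z) (W(Z) = (6 + Z)/((2*Z)) = (6 + Z)*(1/(2*Z)) = (6 + Z)/(2*Z))
S(j) = -11/16 (S(j) = (((½)*(6 - 5)/(-5))*5 - 5)/8 = (((½)*(-⅕)*1)*5 - 5)/8 = (-⅒*5 - 5)/8 = (-½ - 5)/8 = (⅛)*(-11/2) = -11/16)
1/(-4753 - (S(-132) - 1*19376)) = 1/(-4753 - (-11/16 - 1*19376)) = 1/(-4753 - (-11/16 - 19376)) = 1/(-4753 - 1*(-310027/16)) = 1/(-4753 + 310027/16) = 1/(233979/16) = 16/233979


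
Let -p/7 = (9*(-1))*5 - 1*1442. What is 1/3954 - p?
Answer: -41157185/3954 ≈ -10409.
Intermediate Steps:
p = 10409 (p = -7*((9*(-1))*5 - 1*1442) = -7*(-9*5 - 1442) = -7*(-45 - 1442) = -7*(-1487) = 10409)
1/3954 - p = 1/3954 - 1*10409 = 1/3954 - 10409 = -41157185/3954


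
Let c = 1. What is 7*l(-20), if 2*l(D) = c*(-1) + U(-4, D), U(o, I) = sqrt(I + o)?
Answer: -7/2 + 7*I*sqrt(6) ≈ -3.5 + 17.146*I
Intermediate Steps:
l(D) = -1/2 + sqrt(-4 + D)/2 (l(D) = (1*(-1) + sqrt(D - 4))/2 = (-1 + sqrt(-4 + D))/2 = -1/2 + sqrt(-4 + D)/2)
7*l(-20) = 7*(-1/2 + sqrt(-4 - 20)/2) = 7*(-1/2 + sqrt(-24)/2) = 7*(-1/2 + (2*I*sqrt(6))/2) = 7*(-1/2 + I*sqrt(6)) = -7/2 + 7*I*sqrt(6)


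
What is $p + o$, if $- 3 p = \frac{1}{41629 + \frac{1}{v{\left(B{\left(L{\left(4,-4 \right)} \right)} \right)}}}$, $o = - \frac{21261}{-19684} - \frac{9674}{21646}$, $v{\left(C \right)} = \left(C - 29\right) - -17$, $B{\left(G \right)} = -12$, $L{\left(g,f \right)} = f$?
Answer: $\frac{7093289975451}{11202480571660} \approx 0.63319$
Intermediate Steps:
$v{\left(C \right)} = -12 + C$ ($v{\left(C \right)} = \left(-29 + C\right) + 17 = -12 + C$)
$o = \frac{7099805}{11212628}$ ($o = \left(-21261\right) \left(- \frac{1}{19684}\right) - \frac{4837}{10823} = \frac{1119}{1036} - \frac{4837}{10823} = \frac{7099805}{11212628} \approx 0.6332$)
$p = - \frac{8}{999095}$ ($p = - \frac{1}{3 \left(41629 + \frac{1}{-12 - 12}\right)} = - \frac{1}{3 \left(41629 + \frac{1}{-24}\right)} = - \frac{1}{3 \left(41629 - \frac{1}{24}\right)} = - \frac{1}{3 \cdot \frac{999095}{24}} = \left(- \frac{1}{3}\right) \frac{24}{999095} = - \frac{8}{999095} \approx -8.0072 \cdot 10^{-6}$)
$p + o = - \frac{8}{999095} + \frac{7099805}{11212628} = \frac{7093289975451}{11202480571660}$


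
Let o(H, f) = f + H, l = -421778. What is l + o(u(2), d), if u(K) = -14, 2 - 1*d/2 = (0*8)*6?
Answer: -421788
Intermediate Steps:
d = 4 (d = 4 - 2*0*8*6 = 4 - 0*6 = 4 - 2*0 = 4 + 0 = 4)
o(H, f) = H + f
l + o(u(2), d) = -421778 + (-14 + 4) = -421778 - 10 = -421788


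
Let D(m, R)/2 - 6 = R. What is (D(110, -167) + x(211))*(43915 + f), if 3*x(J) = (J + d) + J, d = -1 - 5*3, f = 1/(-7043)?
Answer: -173204272640/21129 ≈ -8.1975e+6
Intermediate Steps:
D(m, R) = 12 + 2*R
f = -1/7043 ≈ -0.00014199
d = -16 (d = -1 - 15 = -16)
x(J) = -16/3 + 2*J/3 (x(J) = ((J - 16) + J)/3 = ((-16 + J) + J)/3 = (-16 + 2*J)/3 = -16/3 + 2*J/3)
(D(110, -167) + x(211))*(43915 + f) = ((12 + 2*(-167)) + (-16/3 + (2/3)*211))*(43915 - 1/7043) = ((12 - 334) + (-16/3 + 422/3))*(309293344/7043) = (-322 + 406/3)*(309293344/7043) = -560/3*309293344/7043 = -173204272640/21129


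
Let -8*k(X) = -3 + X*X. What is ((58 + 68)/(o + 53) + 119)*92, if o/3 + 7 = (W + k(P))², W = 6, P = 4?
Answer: 63397292/5723 ≈ 11078.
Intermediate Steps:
k(X) = 3/8 - X²/8 (k(X) = -(-3 + X*X)/8 = -(-3 + X²)/8 = 3/8 - X²/8)
o = 2331/64 (o = -21 + 3*(6 + (3/8 - ⅛*4²))² = -21 + 3*(6 + (3/8 - ⅛*16))² = -21 + 3*(6 + (3/8 - 2))² = -21 + 3*(6 - 13/8)² = -21 + 3*(35/8)² = -21 + 3*(1225/64) = -21 + 3675/64 = 2331/64 ≈ 36.422)
((58 + 68)/(o + 53) + 119)*92 = ((58 + 68)/(2331/64 + 53) + 119)*92 = (126/(5723/64) + 119)*92 = (126*(64/5723) + 119)*92 = (8064/5723 + 119)*92 = (689101/5723)*92 = 63397292/5723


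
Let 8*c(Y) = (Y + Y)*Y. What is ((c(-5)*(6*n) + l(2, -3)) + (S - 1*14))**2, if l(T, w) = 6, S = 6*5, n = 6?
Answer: 61009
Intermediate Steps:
c(Y) = Y**2/4 (c(Y) = ((Y + Y)*Y)/8 = ((2*Y)*Y)/8 = (2*Y**2)/8 = Y**2/4)
S = 30
((c(-5)*(6*n) + l(2, -3)) + (S - 1*14))**2 = ((((1/4)*(-5)**2)*(6*6) + 6) + (30 - 1*14))**2 = ((((1/4)*25)*36 + 6) + (30 - 14))**2 = (((25/4)*36 + 6) + 16)**2 = ((225 + 6) + 16)**2 = (231 + 16)**2 = 247**2 = 61009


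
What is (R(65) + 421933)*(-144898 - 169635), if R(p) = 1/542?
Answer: -71929824255171/542 ≈ -1.3271e+11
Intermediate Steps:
R(p) = 1/542
(R(65) + 421933)*(-144898 - 169635) = (1/542 + 421933)*(-144898 - 169635) = (228687687/542)*(-314533) = -71929824255171/542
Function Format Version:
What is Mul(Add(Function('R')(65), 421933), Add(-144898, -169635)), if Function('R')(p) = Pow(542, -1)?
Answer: Rational(-71929824255171, 542) ≈ -1.3271e+11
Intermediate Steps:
Function('R')(p) = Rational(1, 542)
Mul(Add(Function('R')(65), 421933), Add(-144898, -169635)) = Mul(Add(Rational(1, 542), 421933), Add(-144898, -169635)) = Mul(Rational(228687687, 542), -314533) = Rational(-71929824255171, 542)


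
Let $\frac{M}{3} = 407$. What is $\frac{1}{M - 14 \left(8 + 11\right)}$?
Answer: $\frac{1}{955} \approx 0.0010471$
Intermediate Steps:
$M = 1221$ ($M = 3 \cdot 407 = 1221$)
$\frac{1}{M - 14 \left(8 + 11\right)} = \frac{1}{1221 - 14 \left(8 + 11\right)} = \frac{1}{1221 - 266} = \frac{1}{955}$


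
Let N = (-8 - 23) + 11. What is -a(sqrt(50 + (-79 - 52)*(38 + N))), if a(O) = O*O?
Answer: 2308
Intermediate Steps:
N = -20 (N = -31 + 11 = -20)
a(O) = O**2
-a(sqrt(50 + (-79 - 52)*(38 + N))) = -(sqrt(50 + (-79 - 52)*(38 - 20)))**2 = -(sqrt(50 - 131*18))**2 = -(sqrt(50 - 2358))**2 = -(sqrt(-2308))**2 = -(2*I*sqrt(577))**2 = -1*(-2308) = 2308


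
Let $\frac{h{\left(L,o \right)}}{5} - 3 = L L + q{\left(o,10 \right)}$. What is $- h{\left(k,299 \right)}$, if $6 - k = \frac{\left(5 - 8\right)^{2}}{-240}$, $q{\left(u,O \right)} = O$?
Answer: $- \frac{316489}{1280} \approx -247.26$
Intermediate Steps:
$k = \frac{483}{80}$ ($k = 6 - \frac{\left(5 - 8\right)^{2}}{-240} = 6 - \left(-3\right)^{2} \left(- \frac{1}{240}\right) = 6 - 9 \left(- \frac{1}{240}\right) = 6 - - \frac{3}{80} = 6 + \frac{3}{80} = \frac{483}{80} \approx 6.0375$)
$h{\left(L,o \right)} = 65 + 5 L^{2}$ ($h{\left(L,o \right)} = 15 + 5 \left(L L + 10\right) = 15 + 5 \left(L^{2} + 10\right) = 15 + 5 \left(10 + L^{2}\right) = 15 + \left(50 + 5 L^{2}\right) = 65 + 5 L^{2}$)
$- h{\left(k,299 \right)} = - (65 + 5 \left(\frac{483}{80}\right)^{2}) = - (65 + 5 \cdot \frac{233289}{6400}) = - (65 + \frac{233289}{1280}) = \left(-1\right) \frac{316489}{1280} = - \frac{316489}{1280}$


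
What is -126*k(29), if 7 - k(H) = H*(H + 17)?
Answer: 167202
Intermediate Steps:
k(H) = 7 - H*(17 + H) (k(H) = 7 - H*(H + 17) = 7 - H*(17 + H))
-126*k(29) = -126*(7 - 1*29² - 17*29) = -126*(7 - 1*841 - 493) = -126*(7 - 841 - 493) = -126*(-1327) = -1*(-167202) = 167202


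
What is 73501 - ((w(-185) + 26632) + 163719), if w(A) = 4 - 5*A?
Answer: -117779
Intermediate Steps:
73501 - ((w(-185) + 26632) + 163719) = 73501 - (((4 - 5*(-185)) + 26632) + 163719) = 73501 - (((4 + 925) + 26632) + 163719) = 73501 - ((929 + 26632) + 163719) = 73501 - (27561 + 163719) = 73501 - 1*191280 = 73501 - 191280 = -117779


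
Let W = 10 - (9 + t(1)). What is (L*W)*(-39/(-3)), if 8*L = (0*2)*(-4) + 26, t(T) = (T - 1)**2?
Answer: 169/4 ≈ 42.250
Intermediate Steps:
t(T) = (-1 + T)**2
W = 1 (W = 10 - (9 + (-1 + 1)**2) = 10 - (9 + 0**2) = 10 - (9 + 0) = 10 - 1*9 = 10 - 9 = 1)
L = 13/4 (L = ((0*2)*(-4) + 26)/8 = (0*(-4) + 26)/8 = (0 + 26)/8 = (1/8)*26 = 13/4 ≈ 3.2500)
(L*W)*(-39/(-3)) = ((13/4)*1)*(-39/(-3)) = 13*(-39*(-1/3))/4 = (13/4)*13 = 169/4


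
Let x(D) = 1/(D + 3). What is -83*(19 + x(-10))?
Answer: -10956/7 ≈ -1565.1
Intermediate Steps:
x(D) = 1/(3 + D)
-83*(19 + x(-10)) = -83*(19 + 1/(3 - 10)) = -83*(19 + 1/(-7)) = -83*(19 - ⅐) = -83*132/7 = -10956/7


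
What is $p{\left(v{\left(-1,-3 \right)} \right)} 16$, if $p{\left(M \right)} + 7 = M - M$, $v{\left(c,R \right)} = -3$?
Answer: $-112$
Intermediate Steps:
$p{\left(M \right)} = -7$ ($p{\left(M \right)} = -7 + \left(M - M\right) = -7 + 0 = -7$)
$p{\left(v{\left(-1,-3 \right)} \right)} 16 = \left(-7\right) 16 = -112$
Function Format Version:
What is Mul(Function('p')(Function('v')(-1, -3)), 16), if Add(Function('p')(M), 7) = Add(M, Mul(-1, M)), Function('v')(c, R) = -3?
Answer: -112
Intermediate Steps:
Function('p')(M) = -7 (Function('p')(M) = Add(-7, Add(M, Mul(-1, M))) = Add(-7, 0) = -7)
Mul(Function('p')(Function('v')(-1, -3)), 16) = Mul(-7, 16) = -112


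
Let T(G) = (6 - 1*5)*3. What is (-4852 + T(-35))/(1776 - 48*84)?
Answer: 4849/2256 ≈ 2.1494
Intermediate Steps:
T(G) = 3 (T(G) = (6 - 5)*3 = 1*3 = 3)
(-4852 + T(-35))/(1776 - 48*84) = (-4852 + 3)/(1776 - 48*84) = -4849/(1776 - 4032) = -4849/(-2256) = -4849*(-1/2256) = 4849/2256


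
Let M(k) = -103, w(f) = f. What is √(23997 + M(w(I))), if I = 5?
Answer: √23894 ≈ 154.58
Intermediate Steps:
√(23997 + M(w(I))) = √(23997 - 103) = √23894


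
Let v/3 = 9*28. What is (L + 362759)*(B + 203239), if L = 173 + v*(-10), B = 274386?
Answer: 169734551500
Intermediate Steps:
v = 756 (v = 3*(9*28) = 3*252 = 756)
L = -7387 (L = 173 + 756*(-10) = 173 - 7560 = -7387)
(L + 362759)*(B + 203239) = (-7387 + 362759)*(274386 + 203239) = 355372*477625 = 169734551500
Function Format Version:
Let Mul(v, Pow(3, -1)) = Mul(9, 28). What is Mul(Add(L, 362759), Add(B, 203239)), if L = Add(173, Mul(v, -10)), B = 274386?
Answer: 169734551500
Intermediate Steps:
v = 756 (v = Mul(3, Mul(9, 28)) = Mul(3, 252) = 756)
L = -7387 (L = Add(173, Mul(756, -10)) = Add(173, -7560) = -7387)
Mul(Add(L, 362759), Add(B, 203239)) = Mul(Add(-7387, 362759), Add(274386, 203239)) = Mul(355372, 477625) = 169734551500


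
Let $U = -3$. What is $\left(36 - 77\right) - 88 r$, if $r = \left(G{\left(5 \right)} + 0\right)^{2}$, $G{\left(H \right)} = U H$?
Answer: $-19841$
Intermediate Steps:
$G{\left(H \right)} = - 3 H$
$r = 225$ ($r = \left(\left(-3\right) 5 + 0\right)^{2} = \left(-15 + 0\right)^{2} = \left(-15\right)^{2} = 225$)
$\left(36 - 77\right) - 88 r = \left(36 - 77\right) - 19800 = -41 - 19800 = -19841$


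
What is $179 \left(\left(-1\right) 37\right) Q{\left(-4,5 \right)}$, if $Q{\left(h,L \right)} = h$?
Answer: $26492$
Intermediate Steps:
$179 \left(\left(-1\right) 37\right) Q{\left(-4,5 \right)} = 179 \left(\left(-1\right) 37\right) \left(-4\right) = 179 \left(-37\right) \left(-4\right) = \left(-6623\right) \left(-4\right) = 26492$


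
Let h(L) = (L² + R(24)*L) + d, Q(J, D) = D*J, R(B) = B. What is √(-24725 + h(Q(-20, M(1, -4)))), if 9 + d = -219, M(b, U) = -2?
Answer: 7*I*√457 ≈ 149.64*I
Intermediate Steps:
d = -228 (d = -9 - 219 = -228)
h(L) = -228 + L² + 24*L (h(L) = (L² + 24*L) - 228 = -228 + L² + 24*L)
√(-24725 + h(Q(-20, M(1, -4)))) = √(-24725 + (-228 + (-2*(-20))² + 24*(-2*(-20)))) = √(-24725 + (-228 + 40² + 24*40)) = √(-24725 + (-228 + 1600 + 960)) = √(-24725 + 2332) = √(-22393) = 7*I*√457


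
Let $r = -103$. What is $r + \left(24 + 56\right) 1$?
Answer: $-23$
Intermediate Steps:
$r + \left(24 + 56\right) 1 = -103 + \left(24 + 56\right) 1 = -103 + 80 \cdot 1 = -103 + 80 = -23$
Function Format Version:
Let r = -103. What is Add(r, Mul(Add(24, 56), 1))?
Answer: -23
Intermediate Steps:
Add(r, Mul(Add(24, 56), 1)) = Add(-103, Mul(Add(24, 56), 1)) = Add(-103, Mul(80, 1)) = Add(-103, 80) = -23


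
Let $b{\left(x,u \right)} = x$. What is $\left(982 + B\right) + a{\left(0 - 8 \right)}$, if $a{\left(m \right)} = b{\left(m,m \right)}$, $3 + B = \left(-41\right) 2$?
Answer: $889$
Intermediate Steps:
$B = -85$ ($B = -3 - 82 = -85$)
$a{\left(m \right)} = m$
$\left(982 + B\right) + a{\left(0 - 8 \right)} = \left(982 - 85\right) + \left(0 - 8\right) = 897 + \left(0 - 8\right) = 897 - 8 = 889$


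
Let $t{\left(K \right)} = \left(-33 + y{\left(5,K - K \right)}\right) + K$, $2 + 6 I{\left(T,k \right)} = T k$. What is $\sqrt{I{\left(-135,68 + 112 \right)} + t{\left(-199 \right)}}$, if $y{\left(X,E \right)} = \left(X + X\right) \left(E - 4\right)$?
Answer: $\frac{i \sqrt{38901}}{3} \approx 65.745 i$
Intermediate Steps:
$I{\left(T,k \right)} = - \frac{1}{3} + \frac{T k}{6}$
$y{\left(X,E \right)} = 2 X \left(-4 + E\right)$
$t{\left(K \right)} = -73 + K$ ($t{\left(K \right)} = \left(-33 + 2 \cdot 5 \left(-4 + \left(K - K\right)\right)\right) + K = \left(-33 + 2 \cdot 5 \left(-4 + 0\right)\right) + K = \left(-33 + 2 \cdot 5 \left(-4\right)\right) + K = \left(-33 - 40\right) + K = -73 + K$)
$\sqrt{I{\left(-135,68 + 112 \right)} + t{\left(-199 \right)}} = \sqrt{\left(- \frac{1}{3} + \frac{1}{6} \left(-135\right) \left(68 + 112\right)\right) - 272} = \sqrt{\left(- \frac{1}{3} + \frac{1}{6} \left(-135\right) 180\right) - 272} = \sqrt{\left(- \frac{1}{3} - 4050\right) - 272} = \sqrt{- \frac{12151}{3} - 272} = \sqrt{- \frac{12967}{3}} = \frac{i \sqrt{38901}}{3}$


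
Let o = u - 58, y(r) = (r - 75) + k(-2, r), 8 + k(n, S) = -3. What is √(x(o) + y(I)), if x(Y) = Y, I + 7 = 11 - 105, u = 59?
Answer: I*√186 ≈ 13.638*I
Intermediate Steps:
k(n, S) = -11 (k(n, S) = -8 - 3 = -11)
I = -101 (I = -7 + (11 - 105) = -7 - 94 = -101)
y(r) = -86 + r (y(r) = (r - 75) - 11 = (-75 + r) - 11 = -86 + r)
o = 1 (o = 59 - 58 = 1)
√(x(o) + y(I)) = √(1 + (-86 - 101)) = √(1 - 187) = √(-186) = I*√186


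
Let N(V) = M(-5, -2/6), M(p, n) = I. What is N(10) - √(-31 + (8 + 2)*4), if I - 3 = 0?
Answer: 0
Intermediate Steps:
I = 3 (I = 3 + 0 = 3)
M(p, n) = 3
N(V) = 3
N(10) - √(-31 + (8 + 2)*4) = 3 - √(-31 + (8 + 2)*4) = 3 - √(-31 + 10*4) = 3 - √(-31 + 40) = 3 - √9 = 3 - 1*3 = 3 - 3 = 0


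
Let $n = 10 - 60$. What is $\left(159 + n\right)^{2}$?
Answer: $11881$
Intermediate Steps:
$n = -50$ ($n = 10 - 60 = -50$)
$\left(159 + n\right)^{2} = \left(159 - 50\right)^{2} = 109^{2} = 11881$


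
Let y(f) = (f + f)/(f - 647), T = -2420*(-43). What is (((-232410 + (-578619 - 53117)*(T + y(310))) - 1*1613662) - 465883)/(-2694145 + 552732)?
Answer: 22154244482435/721656181 ≈ 30699.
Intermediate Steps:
T = 104060
y(f) = 2*f/(-647 + f) (y(f) = (2*f)/(-647 + f) = 2*f/(-647 + f))
(((-232410 + (-578619 - 53117)*(T + y(310))) - 1*1613662) - 465883)/(-2694145 + 552732) = (((-232410 + (-578619 - 53117)*(104060 + 2*310/(-647 + 310))) - 1*1613662) - 465883)/(-2694145 + 552732) = (((-232410 - 631736*(104060 + 2*310/(-337))) - 1613662) - 465883)/(-2141413) = (((-232410 - 631736*(104060 + 2*310*(-1/337))) - 1613662) - 465883)*(-1/2141413) = (((-232410 - 631736*(104060 - 620/337)) - 1613662) - 465883)*(-1/2141413) = (((-232410 - 631736*35067600/337) - 1613662) - 465883)*(-1/2141413) = (((-232410 - 22153465353600/337) - 1613662) - 465883)*(-1/2141413) = ((-22153543675770/337 - 1613662) - 465883)*(-1/2141413) = (-22154087479864/337 - 465883)*(-1/2141413) = -22154244482435/337*(-1/2141413) = 22154244482435/721656181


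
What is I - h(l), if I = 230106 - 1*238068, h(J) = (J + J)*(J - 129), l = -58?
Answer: -29654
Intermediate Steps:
h(J) = 2*J*(-129 + J) (h(J) = (2*J)*(-129 + J) = 2*J*(-129 + J))
I = -7962 (I = 230106 - 238068 = -7962)
I - h(l) = -7962 - 2*(-58)*(-129 - 58) = -7962 - 2*(-58)*(-187) = -7962 - 1*21692 = -7962 - 21692 = -29654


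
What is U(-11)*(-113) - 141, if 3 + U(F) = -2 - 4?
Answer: 876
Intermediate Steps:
U(F) = -9 (U(F) = -3 + (-2 - 4) = -3 - 6 = -9)
U(-11)*(-113) - 141 = -9*(-113) - 141 = 1017 - 141 = 876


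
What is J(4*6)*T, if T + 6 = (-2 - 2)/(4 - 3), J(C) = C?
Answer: -240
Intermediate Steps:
T = -10 (T = -6 + (-2 - 2)/(4 - 3) = -6 - 4/1 = -6 - 4*1 = -6 - 4 = -10)
J(4*6)*T = (4*6)*(-10) = 24*(-10) = -240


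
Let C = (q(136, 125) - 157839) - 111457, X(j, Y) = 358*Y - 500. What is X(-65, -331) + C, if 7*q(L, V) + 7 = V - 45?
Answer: -2717985/7 ≈ -3.8828e+5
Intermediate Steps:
q(L, V) = -52/7 + V/7 (q(L, V) = -1 + (V - 45)/7 = -1 + (-45 + V)/7 = -1 + (-45/7 + V/7) = -52/7 + V/7)
X(j, Y) = -500 + 358*Y
C = -1884999/7 (C = ((-52/7 + (1/7)*125) - 157839) - 111457 = ((-52/7 + 125/7) - 157839) - 111457 = (73/7 - 157839) - 111457 = -1104800/7 - 111457 = -1884999/7 ≈ -2.6929e+5)
X(-65, -331) + C = (-500 + 358*(-331)) - 1884999/7 = (-500 - 118498) - 1884999/7 = -118998 - 1884999/7 = -2717985/7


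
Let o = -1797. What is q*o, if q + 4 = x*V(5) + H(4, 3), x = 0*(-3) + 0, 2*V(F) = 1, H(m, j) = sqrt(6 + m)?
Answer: 7188 - 1797*sqrt(10) ≈ 1505.4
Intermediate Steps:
V(F) = 1/2 (V(F) = (1/2)*1 = 1/2)
x = 0 (x = 0 + 0 = 0)
q = -4 + sqrt(10) (q = -4 + (0*(1/2) + sqrt(6 + 4)) = -4 + (0 + sqrt(10)) = -4 + sqrt(10) ≈ -0.83772)
q*o = (-4 + sqrt(10))*(-1797) = 7188 - 1797*sqrt(10)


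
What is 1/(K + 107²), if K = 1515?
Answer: 1/12964 ≈ 7.7137e-5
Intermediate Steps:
1/(K + 107²) = 1/(1515 + 107²) = 1/(1515 + 11449) = 1/12964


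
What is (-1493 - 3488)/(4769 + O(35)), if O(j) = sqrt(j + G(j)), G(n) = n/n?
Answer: -4981/4775 ≈ -1.0431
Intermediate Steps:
G(n) = 1
O(j) = sqrt(1 + j) (O(j) = sqrt(j + 1) = sqrt(1 + j))
(-1493 - 3488)/(4769 + O(35)) = (-1493 - 3488)/(4769 + sqrt(1 + 35)) = -4981/(4769 + sqrt(36)) = -4981/(4769 + 6) = -4981/4775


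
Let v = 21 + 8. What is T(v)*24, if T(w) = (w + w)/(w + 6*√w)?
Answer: -1392/7 + 288*√29/7 ≈ 22.704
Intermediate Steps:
v = 29
T(w) = 2*w/(w + 6*√w) (T(w) = (2*w)/(w + 6*√w) = 2*w/(w + 6*√w))
T(v)*24 = (2*29/(29 + 6*√29))*24 = (58/(29 + 6*√29))*24 = 1392/(29 + 6*√29)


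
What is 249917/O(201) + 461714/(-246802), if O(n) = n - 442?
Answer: -128197694/123401 ≈ -1038.9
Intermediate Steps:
O(n) = -442 + n
249917/O(201) + 461714/(-246802) = 249917/(-442 + 201) + 461714/(-246802) = 249917/(-241) + 461714*(-1/246802) = 249917*(-1/241) - 230857/123401 = -1037 - 230857/123401 = -128197694/123401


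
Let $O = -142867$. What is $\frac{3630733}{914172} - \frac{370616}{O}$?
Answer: $\frac{857518701463}{130605011124} \approx 6.5657$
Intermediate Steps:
$\frac{3630733}{914172} - \frac{370616}{O} = \frac{3630733}{914172} - \frac{370616}{-142867} = 3630733 \cdot \frac{1}{914172} - - \frac{370616}{142867} = \frac{3630733}{914172} + \frac{370616}{142867} = \frac{857518701463}{130605011124}$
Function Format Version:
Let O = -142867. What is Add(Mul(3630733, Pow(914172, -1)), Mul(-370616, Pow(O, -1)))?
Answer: Rational(857518701463, 130605011124) ≈ 6.5657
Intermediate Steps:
Add(Mul(3630733, Pow(914172, -1)), Mul(-370616, Pow(O, -1))) = Add(Mul(3630733, Pow(914172, -1)), Mul(-370616, Pow(-142867, -1))) = Add(Mul(3630733, Rational(1, 914172)), Mul(-370616, Rational(-1, 142867))) = Add(Rational(3630733, 914172), Rational(370616, 142867)) = Rational(857518701463, 130605011124)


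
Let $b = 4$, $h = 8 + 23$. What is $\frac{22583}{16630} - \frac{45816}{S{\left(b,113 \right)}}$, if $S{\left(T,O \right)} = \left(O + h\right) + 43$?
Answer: $- \frac{757697059}{3109810} \approx -243.65$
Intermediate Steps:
$h = 31$
$S{\left(T,O \right)} = 74 + O$ ($S{\left(T,O \right)} = \left(O + 31\right) + 43 = \left(31 + O\right) + 43 = 74 + O$)
$\frac{22583}{16630} - \frac{45816}{S{\left(b,113 \right)}} = \frac{22583}{16630} - \frac{45816}{74 + 113} = 22583 \cdot \frac{1}{16630} - \frac{45816}{187} = \frac{22583}{16630} - \frac{45816}{187} = - \frac{757697059}{3109810}$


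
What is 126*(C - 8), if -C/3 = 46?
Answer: -18396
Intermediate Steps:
C = -138 (C = -3*46 = -138)
126*(C - 8) = 126*(-138 - 8) = 126*(-146) = -18396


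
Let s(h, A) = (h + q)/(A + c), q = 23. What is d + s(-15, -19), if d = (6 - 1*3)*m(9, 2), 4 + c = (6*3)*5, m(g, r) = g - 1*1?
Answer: 1616/67 ≈ 24.119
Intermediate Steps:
m(g, r) = -1 + g (m(g, r) = g - 1 = -1 + g)
c = 86 (c = -4 + (6*3)*5 = -4 + 18*5 = -4 + 90 = 86)
s(h, A) = (23 + h)/(86 + A) (s(h, A) = (h + 23)/(A + 86) = (23 + h)/(86 + A))
d = 24 (d = (6 - 1*3)*(-1 + 9) = (6 - 3)*8 = 3*8 = 24)
d + s(-15, -19) = 24 + (23 - 15)/(86 - 19) = 24 + 8/67 = 1616/67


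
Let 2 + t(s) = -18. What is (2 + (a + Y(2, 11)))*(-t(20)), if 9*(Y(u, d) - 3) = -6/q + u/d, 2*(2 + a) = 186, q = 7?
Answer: 1329520/693 ≈ 1918.5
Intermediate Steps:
a = 91 (a = -2 + (1/2)*186 = -2 + 93 = 91)
Y(u, d) = 61/21 + u/(9*d) (Y(u, d) = 3 + (-6/7 + u/d)/9 = 3 + (-2/21 + u/(9*d)) = 61/21 + u/(9*d))
t(s) = -20 (t(s) = -2 - 18 = -20)
(2 + (a + Y(2, 11)))*(-t(20)) = (2 + (91 + (61/21 + (1/9)*2/11)))*(-1*(-20)) = (2 + (91 + (61/21 + (1/9)*2*(1/11))))*20 = (2 + (91 + (61/21 + 2/99)))*20 = (2 + (91 + 2027/693))*20 = (2 + 65090/693)*20 = (66476/693)*20 = 1329520/693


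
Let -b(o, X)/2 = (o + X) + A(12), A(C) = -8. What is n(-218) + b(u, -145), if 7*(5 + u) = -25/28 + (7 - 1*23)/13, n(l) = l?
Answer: 125625/1274 ≈ 98.607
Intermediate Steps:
u = -13513/2548 (u = -5 + (-25/28 + (7 - 1*23)/13)/7 = -5 + (-25*1/28 + (7 - 23)*(1/13))/7 = -5 + (-25/28 - 16*1/13)/7 = -5 + (-25/28 - 16/13)/7 = -5 + (⅐)*(-773/364) = -5 - 773/2548 = -13513/2548 ≈ -5.3034)
b(o, X) = 16 - 2*X - 2*o (b(o, X) = -2*((o + X) - 8) = -2*((X + o) - 8) = -2*(-8 + X + o) = 16 - 2*X - 2*o)
n(-218) + b(u, -145) = -218 + (16 - 2*(-145) - 2*(-13513/2548)) = -218 + (16 + 290 + 13513/1274) = -218 + 403357/1274 = 125625/1274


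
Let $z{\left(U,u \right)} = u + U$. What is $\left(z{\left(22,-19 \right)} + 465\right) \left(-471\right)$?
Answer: $-220428$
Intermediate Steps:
$z{\left(U,u \right)} = U + u$
$\left(z{\left(22,-19 \right)} + 465\right) \left(-471\right) = \left(\left(22 - 19\right) + 465\right) \left(-471\right) = \left(3 + 465\right) \left(-471\right) = 468 \left(-471\right) = -220428$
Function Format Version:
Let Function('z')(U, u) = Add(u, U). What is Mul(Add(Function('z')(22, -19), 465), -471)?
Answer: -220428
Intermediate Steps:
Function('z')(U, u) = Add(U, u)
Mul(Add(Function('z')(22, -19), 465), -471) = Mul(Add(Add(22, -19), 465), -471) = Mul(Add(3, 465), -471) = Mul(468, -471) = -220428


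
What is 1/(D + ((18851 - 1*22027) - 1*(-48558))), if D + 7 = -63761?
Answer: -1/18386 ≈ -5.4389e-5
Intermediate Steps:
D = -63768 (D = -7 - 63761 = -63768)
1/(D + ((18851 - 1*22027) - 1*(-48558))) = 1/(-63768 + ((18851 - 1*22027) - 1*(-48558))) = 1/(-63768 + ((18851 - 22027) + 48558)) = 1/(-63768 + (-3176 + 48558)) = 1/(-63768 + 45382) = 1/(-18386) = -1/18386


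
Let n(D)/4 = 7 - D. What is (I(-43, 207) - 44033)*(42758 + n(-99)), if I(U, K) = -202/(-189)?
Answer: -39929123930/21 ≈ -1.9014e+9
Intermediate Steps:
n(D) = 28 - 4*D (n(D) = 4*(7 - D) = 28 - 4*D)
I(U, K) = 202/189 (I(U, K) = -202*(-1/189) = 202/189)
(I(-43, 207) - 44033)*(42758 + n(-99)) = (202/189 - 44033)*(42758 + (28 - 4*(-99))) = -8322035*(42758 + (28 + 396))/189 = -8322035*(42758 + 424)/189 = -8322035/189*43182 = -39929123930/21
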